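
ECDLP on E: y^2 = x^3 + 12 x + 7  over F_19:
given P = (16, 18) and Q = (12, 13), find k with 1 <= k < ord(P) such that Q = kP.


Enumerate multiples of P until we hit Q = (12, 13):
  1P = (16, 18)
  2P = (11, 8)
  3P = (15, 3)
  4P = (4, 10)
  5P = (10, 5)
  6P = (13, 17)
  7P = (7, 4)
  8P = (1, 18)
  9P = (2, 1)
  10P = (8, 8)
  11P = (12, 6)
  12P = (0, 11)
  13P = (0, 8)
  14P = (12, 13)
Match found at i = 14.

k = 14


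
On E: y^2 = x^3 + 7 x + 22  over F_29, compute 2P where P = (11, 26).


k = 2 = 10_2 (binary, LSB first: 01)
Double-and-add from P = (11, 26):
  bit 0 = 0: acc unchanged = O
  bit 1 = 1: acc = O + (14, 14) = (14, 14)

2P = (14, 14)


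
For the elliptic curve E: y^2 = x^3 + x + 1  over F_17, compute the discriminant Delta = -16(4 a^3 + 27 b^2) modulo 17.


4 a^3 + 27 b^2 = 4*1^3 + 27*1^2 = 4 + 27 = 31
Delta = -16 * (31) = -496
Delta mod 17 = 14

Delta = 14 (mod 17)


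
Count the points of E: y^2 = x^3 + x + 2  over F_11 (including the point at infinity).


For each x in F_11, count y with y^2 = x^3 + 1 x + 2 mod 11:
  x = 1: RHS = 4, y in [2, 9]  -> 2 point(s)
  x = 2: RHS = 1, y in [1, 10]  -> 2 point(s)
  x = 4: RHS = 4, y in [2, 9]  -> 2 point(s)
  x = 5: RHS = 0, y in [0]  -> 1 point(s)
  x = 6: RHS = 4, y in [2, 9]  -> 2 point(s)
  x = 7: RHS = 0, y in [0]  -> 1 point(s)
  x = 8: RHS = 5, y in [4, 7]  -> 2 point(s)
  x = 9: RHS = 3, y in [5, 6]  -> 2 point(s)
  x = 10: RHS = 0, y in [0]  -> 1 point(s)
Affine points: 15. Add the point at infinity: total = 16.

#E(F_11) = 16


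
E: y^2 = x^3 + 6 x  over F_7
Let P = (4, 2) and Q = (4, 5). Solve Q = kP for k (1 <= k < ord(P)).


Enumerate multiples of P until we hit Q = (4, 5):
  1P = (4, 2)
  2P = (1, 0)
  3P = (4, 5)
Match found at i = 3.

k = 3


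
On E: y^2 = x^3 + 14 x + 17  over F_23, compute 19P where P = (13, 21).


k = 19 = 10011_2 (binary, LSB first: 11001)
Double-and-add from P = (13, 21):
  bit 0 = 1: acc = O + (13, 21) = (13, 21)
  bit 1 = 1: acc = (13, 21) + (1, 3) = (17, 19)
  bit 2 = 0: acc unchanged = (17, 19)
  bit 3 = 0: acc unchanged = (17, 19)
  bit 4 = 1: acc = (17, 19) + (19, 14) = (22, 5)

19P = (22, 5)


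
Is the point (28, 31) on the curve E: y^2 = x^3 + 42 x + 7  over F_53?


Check whether y^2 = x^3 + 42 x + 7 (mod 53) for (x, y) = (28, 31).
LHS: y^2 = 31^2 mod 53 = 7
RHS: x^3 + 42 x + 7 = 28^3 + 42*28 + 7 mod 53 = 27
LHS != RHS

No, not on the curve


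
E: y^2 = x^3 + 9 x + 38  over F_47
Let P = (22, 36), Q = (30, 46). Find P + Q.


P != Q, so use the chord formula.
s = (y2 - y1) / (x2 - x1) = (10) / (8) mod 47 = 13
x3 = s^2 - x1 - x2 mod 47 = 13^2 - 22 - 30 = 23
y3 = s (x1 - x3) - y1 mod 47 = 13 * (22 - 23) - 36 = 45

P + Q = (23, 45)


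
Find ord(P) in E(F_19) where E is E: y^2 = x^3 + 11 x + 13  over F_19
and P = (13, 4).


Compute successive multiples of P until we hit O:
  1P = (13, 4)
  2P = (2, 10)
  3P = (1, 5)
  4P = (12, 7)
  5P = (3, 4)
  6P = (3, 15)
  7P = (12, 12)
  8P = (1, 14)
  ... (continuing to 11P)
  11P = O

ord(P) = 11


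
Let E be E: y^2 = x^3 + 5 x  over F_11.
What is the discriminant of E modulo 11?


4 a^3 + 27 b^2 = 4*5^3 + 27*0^2 = 500 + 0 = 500
Delta = -16 * (500) = -8000
Delta mod 11 = 8

Delta = 8 (mod 11)


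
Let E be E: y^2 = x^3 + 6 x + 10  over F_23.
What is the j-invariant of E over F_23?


Delta = -16(4 a^3 + 27 b^2) mod 23 = 16
-1728 * (4 a)^3 = -1728 * (4*6)^3 mod 23 = 20
j = 20 * 16^(-1) mod 23 = 7

j = 7 (mod 23)


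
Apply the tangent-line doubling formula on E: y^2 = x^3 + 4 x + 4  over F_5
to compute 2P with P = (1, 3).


Doubling: s = (3 x1^2 + a) / (2 y1)
s = (3*1^2 + 4) / (2*3) mod 5 = 2
x3 = s^2 - 2 x1 mod 5 = 2^2 - 2*1 = 2
y3 = s (x1 - x3) - y1 mod 5 = 2 * (1 - 2) - 3 = 0

2P = (2, 0)


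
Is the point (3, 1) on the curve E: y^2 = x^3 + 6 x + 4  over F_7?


Check whether y^2 = x^3 + 6 x + 4 (mod 7) for (x, y) = (3, 1).
LHS: y^2 = 1^2 mod 7 = 1
RHS: x^3 + 6 x + 4 = 3^3 + 6*3 + 4 mod 7 = 0
LHS != RHS

No, not on the curve


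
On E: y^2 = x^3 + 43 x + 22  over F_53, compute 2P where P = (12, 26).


Doubling: s = (3 x1^2 + a) / (2 y1)
s = (3*12^2 + 43) / (2*26) mod 53 = 2
x3 = s^2 - 2 x1 mod 53 = 2^2 - 2*12 = 33
y3 = s (x1 - x3) - y1 mod 53 = 2 * (12 - 33) - 26 = 38

2P = (33, 38)


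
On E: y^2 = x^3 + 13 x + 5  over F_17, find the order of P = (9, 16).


Compute successive multiples of P until we hit O:
  1P = (9, 16)
  2P = (12, 11)
  3P = (12, 6)
  4P = (9, 1)
  5P = O

ord(P) = 5


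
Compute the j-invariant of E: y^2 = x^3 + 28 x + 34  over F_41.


Delta = -16(4 a^3 + 27 b^2) mod 41 = 7
-1728 * (4 a)^3 = -1728 * (4*28)^3 mod 41 = 32
j = 32 * 7^(-1) mod 41 = 28

j = 28 (mod 41)


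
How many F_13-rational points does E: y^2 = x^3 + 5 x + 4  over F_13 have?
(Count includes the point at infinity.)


For each x in F_13, count y with y^2 = x^3 + 5 x + 4 mod 13:
  x = 0: RHS = 4, y in [2, 11]  -> 2 point(s)
  x = 1: RHS = 10, y in [6, 7]  -> 2 point(s)
  x = 2: RHS = 9, y in [3, 10]  -> 2 point(s)
  x = 4: RHS = 10, y in [6, 7]  -> 2 point(s)
  x = 6: RHS = 3, y in [4, 9]  -> 2 point(s)
  x = 8: RHS = 10, y in [6, 7]  -> 2 point(s)
  x = 10: RHS = 1, y in [1, 12]  -> 2 point(s)
  x = 11: RHS = 12, y in [5, 8]  -> 2 point(s)
Affine points: 16. Add the point at infinity: total = 17.

#E(F_13) = 17


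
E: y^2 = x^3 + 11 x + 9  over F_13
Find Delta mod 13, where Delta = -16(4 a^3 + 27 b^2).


4 a^3 + 27 b^2 = 4*11^3 + 27*9^2 = 5324 + 2187 = 7511
Delta = -16 * (7511) = -120176
Delta mod 13 = 9

Delta = 9 (mod 13)


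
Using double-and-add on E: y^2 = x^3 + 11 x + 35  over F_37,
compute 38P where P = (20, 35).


k = 38 = 100110_2 (binary, LSB first: 011001)
Double-and-add from P = (20, 35):
  bit 0 = 0: acc unchanged = O
  bit 1 = 1: acc = O + (31, 30) = (31, 30)
  bit 2 = 1: acc = (31, 30) + (1, 11) = (32, 15)
  bit 3 = 0: acc unchanged = (32, 15)
  bit 4 = 0: acc unchanged = (32, 15)
  bit 5 = 1: acc = (32, 15) + (11, 9) = (19, 31)

38P = (19, 31)


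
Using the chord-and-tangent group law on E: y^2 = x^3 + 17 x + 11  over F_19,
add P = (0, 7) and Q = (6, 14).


P != Q, so use the chord formula.
s = (y2 - y1) / (x2 - x1) = (7) / (6) mod 19 = 17
x3 = s^2 - x1 - x2 mod 19 = 17^2 - 0 - 6 = 17
y3 = s (x1 - x3) - y1 mod 19 = 17 * (0 - 17) - 7 = 8

P + Q = (17, 8)


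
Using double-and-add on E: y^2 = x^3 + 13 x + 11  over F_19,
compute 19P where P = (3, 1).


k = 19 = 10011_2 (binary, LSB first: 11001)
Double-and-add from P = (3, 1):
  bit 0 = 1: acc = O + (3, 1) = (3, 1)
  bit 1 = 1: acc = (3, 1) + (14, 7) = (18, 15)
  bit 2 = 0: acc unchanged = (18, 15)
  bit 3 = 0: acc unchanged = (18, 15)
  bit 4 = 1: acc = (18, 15) + (6, 1) = (18, 4)

19P = (18, 4)


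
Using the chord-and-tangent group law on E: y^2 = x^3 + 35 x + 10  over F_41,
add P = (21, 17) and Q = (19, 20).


P != Q, so use the chord formula.
s = (y2 - y1) / (x2 - x1) = (3) / (39) mod 41 = 19
x3 = s^2 - x1 - x2 mod 41 = 19^2 - 21 - 19 = 34
y3 = s (x1 - x3) - y1 mod 41 = 19 * (21 - 34) - 17 = 23

P + Q = (34, 23)


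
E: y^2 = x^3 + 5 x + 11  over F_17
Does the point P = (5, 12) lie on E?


Check whether y^2 = x^3 + 5 x + 11 (mod 17) for (x, y) = (5, 12).
LHS: y^2 = 12^2 mod 17 = 8
RHS: x^3 + 5 x + 11 = 5^3 + 5*5 + 11 mod 17 = 8
LHS = RHS

Yes, on the curve


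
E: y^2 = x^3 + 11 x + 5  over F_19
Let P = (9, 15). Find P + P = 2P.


Doubling: s = (3 x1^2 + a) / (2 y1)
s = (3*9^2 + 11) / (2*15) mod 19 = 11
x3 = s^2 - 2 x1 mod 19 = 11^2 - 2*9 = 8
y3 = s (x1 - x3) - y1 mod 19 = 11 * (9 - 8) - 15 = 15

2P = (8, 15)


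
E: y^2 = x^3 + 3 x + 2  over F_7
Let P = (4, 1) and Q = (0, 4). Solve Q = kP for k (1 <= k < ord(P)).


Enumerate multiples of P until we hit Q = (0, 4):
  1P = (4, 1)
  2P = (0, 3)
  3P = (5, 3)
  4P = (2, 3)
  5P = (2, 4)
  6P = (5, 4)
  7P = (0, 4)
Match found at i = 7.

k = 7


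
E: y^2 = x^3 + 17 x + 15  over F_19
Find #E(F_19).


For each x in F_19, count y with y^2 = x^3 + 17 x + 15 mod 19:
  x = 2: RHS = 0, y in [0]  -> 1 point(s)
  x = 3: RHS = 17, y in [6, 13]  -> 2 point(s)
  x = 5: RHS = 16, y in [4, 15]  -> 2 point(s)
  x = 8: RHS = 17, y in [6, 13]  -> 2 point(s)
  x = 9: RHS = 4, y in [2, 17]  -> 2 point(s)
  x = 10: RHS = 7, y in [8, 11]  -> 2 point(s)
  x = 12: RHS = 9, y in [3, 16]  -> 2 point(s)
  x = 13: RHS = 1, y in [1, 18]  -> 2 point(s)
  x = 15: RHS = 16, y in [4, 15]  -> 2 point(s)
  x = 17: RHS = 11, y in [7, 12]  -> 2 point(s)
  x = 18: RHS = 16, y in [4, 15]  -> 2 point(s)
Affine points: 21. Add the point at infinity: total = 22.

#E(F_19) = 22


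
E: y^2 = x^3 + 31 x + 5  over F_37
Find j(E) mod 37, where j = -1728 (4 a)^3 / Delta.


Delta = -16(4 a^3 + 27 b^2) mod 37 = 27
-1728 * (4 a)^3 = -1728 * (4*31)^3 mod 37 = 6
j = 6 * 27^(-1) mod 37 = 29

j = 29 (mod 37)


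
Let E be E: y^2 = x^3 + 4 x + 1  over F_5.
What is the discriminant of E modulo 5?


4 a^3 + 27 b^2 = 4*4^3 + 27*1^2 = 256 + 27 = 283
Delta = -16 * (283) = -4528
Delta mod 5 = 2

Delta = 2 (mod 5)


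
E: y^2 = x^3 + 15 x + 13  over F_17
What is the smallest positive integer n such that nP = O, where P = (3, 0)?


Compute successive multiples of P until we hit O:
  1P = (3, 0)
  2P = O

ord(P) = 2


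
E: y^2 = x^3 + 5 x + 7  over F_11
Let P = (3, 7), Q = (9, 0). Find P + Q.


P != Q, so use the chord formula.
s = (y2 - y1) / (x2 - x1) = (4) / (6) mod 11 = 8
x3 = s^2 - x1 - x2 mod 11 = 8^2 - 3 - 9 = 8
y3 = s (x1 - x3) - y1 mod 11 = 8 * (3 - 8) - 7 = 8

P + Q = (8, 8)


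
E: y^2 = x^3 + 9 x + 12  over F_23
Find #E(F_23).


For each x in F_23, count y with y^2 = x^3 + 9 x + 12 mod 23:
  x = 0: RHS = 12, y in [9, 14]  -> 2 point(s)
  x = 6: RHS = 6, y in [11, 12]  -> 2 point(s)
  x = 7: RHS = 4, y in [2, 21]  -> 2 point(s)
  x = 11: RHS = 16, y in [4, 19]  -> 2 point(s)
  x = 12: RHS = 8, y in [10, 13]  -> 2 point(s)
  x = 13: RHS = 3, y in [7, 16]  -> 2 point(s)
  x = 15: RHS = 3, y in [7, 16]  -> 2 point(s)
  x = 17: RHS = 18, y in [8, 15]  -> 2 point(s)
  x = 18: RHS = 3, y in [7, 16]  -> 2 point(s)
  x = 19: RHS = 4, y in [2, 21]  -> 2 point(s)
  x = 20: RHS = 4, y in [2, 21]  -> 2 point(s)
  x = 21: RHS = 9, y in [3, 20]  -> 2 point(s)
  x = 22: RHS = 2, y in [5, 18]  -> 2 point(s)
Affine points: 26. Add the point at infinity: total = 27.

#E(F_23) = 27


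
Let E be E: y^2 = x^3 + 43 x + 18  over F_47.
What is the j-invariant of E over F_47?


Delta = -16(4 a^3 + 27 b^2) mod 47 = 5
-1728 * (4 a)^3 = -1728 * (4*43)^3 mod 47 = 17
j = 17 * 5^(-1) mod 47 = 41

j = 41 (mod 47)


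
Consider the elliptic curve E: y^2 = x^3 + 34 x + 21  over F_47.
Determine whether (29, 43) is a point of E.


Check whether y^2 = x^3 + 34 x + 21 (mod 47) for (x, y) = (29, 43).
LHS: y^2 = 43^2 mod 47 = 16
RHS: x^3 + 34 x + 21 = 29^3 + 34*29 + 21 mod 47 = 16
LHS = RHS

Yes, on the curve


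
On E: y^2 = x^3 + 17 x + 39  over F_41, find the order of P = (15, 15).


Compute successive multiples of P until we hit O:
  1P = (15, 15)
  2P = (19, 13)
  3P = (38, 17)
  4P = (28, 32)
  5P = (23, 25)
  6P = (2, 32)
  7P = (8, 20)
  8P = (16, 15)
  ... (continuing to 37P)
  37P = O

ord(P) = 37


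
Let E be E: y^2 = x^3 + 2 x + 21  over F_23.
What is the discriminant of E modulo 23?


4 a^3 + 27 b^2 = 4*2^3 + 27*21^2 = 32 + 11907 = 11939
Delta = -16 * (11939) = -191024
Delta mod 23 = 14

Delta = 14 (mod 23)


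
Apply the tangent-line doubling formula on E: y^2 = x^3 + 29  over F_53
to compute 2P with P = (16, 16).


Doubling: s = (3 x1^2 + a) / (2 y1)
s = (3*16^2 + 0) / (2*16) mod 53 = 24
x3 = s^2 - 2 x1 mod 53 = 24^2 - 2*16 = 14
y3 = s (x1 - x3) - y1 mod 53 = 24 * (16 - 14) - 16 = 32

2P = (14, 32)


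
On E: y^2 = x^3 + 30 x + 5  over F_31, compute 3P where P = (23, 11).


k = 3 = 11_2 (binary, LSB first: 11)
Double-and-add from P = (23, 11):
  bit 0 = 1: acc = O + (23, 11) = (23, 11)
  bit 1 = 1: acc = (23, 11) + (1, 25) = (1, 6)

3P = (1, 6)


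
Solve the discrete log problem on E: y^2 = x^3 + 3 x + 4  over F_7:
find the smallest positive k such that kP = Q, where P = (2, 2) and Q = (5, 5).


Enumerate multiples of P until we hit Q = (5, 5):
  1P = (2, 2)
  2P = (0, 2)
  3P = (5, 5)
Match found at i = 3.

k = 3


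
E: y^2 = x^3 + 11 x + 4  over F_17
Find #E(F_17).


For each x in F_17, count y with y^2 = x^3 + 11 x + 4 mod 17:
  x = 0: RHS = 4, y in [2, 15]  -> 2 point(s)
  x = 1: RHS = 16, y in [4, 13]  -> 2 point(s)
  x = 2: RHS = 0, y in [0]  -> 1 point(s)
  x = 3: RHS = 13, y in [8, 9]  -> 2 point(s)
  x = 7: RHS = 16, y in [4, 13]  -> 2 point(s)
  x = 8: RHS = 9, y in [3, 14]  -> 2 point(s)
  x = 9: RHS = 16, y in [4, 13]  -> 2 point(s)
  x = 10: RHS = 9, y in [3, 14]  -> 2 point(s)
  x = 13: RHS = 15, y in [7, 10]  -> 2 point(s)
  x = 15: RHS = 8, y in [5, 12]  -> 2 point(s)
  x = 16: RHS = 9, y in [3, 14]  -> 2 point(s)
Affine points: 21. Add the point at infinity: total = 22.

#E(F_17) = 22


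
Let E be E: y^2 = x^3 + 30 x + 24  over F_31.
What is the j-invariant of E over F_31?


Delta = -16(4 a^3 + 27 b^2) mod 31 = 7
-1728 * (4 a)^3 = -1728 * (4*30)^3 mod 31 = 15
j = 15 * 7^(-1) mod 31 = 11

j = 11 (mod 31)


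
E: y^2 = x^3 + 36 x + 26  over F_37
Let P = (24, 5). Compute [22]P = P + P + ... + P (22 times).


k = 22 = 10110_2 (binary, LSB first: 01101)
Double-and-add from P = (24, 5):
  bit 0 = 0: acc unchanged = O
  bit 1 = 1: acc = O + (23, 16) = (23, 16)
  bit 2 = 1: acc = (23, 16) + (29, 15) = (21, 33)
  bit 3 = 0: acc unchanged = (21, 33)
  bit 4 = 1: acc = (21, 33) + (33, 15) = (13, 29)

22P = (13, 29)


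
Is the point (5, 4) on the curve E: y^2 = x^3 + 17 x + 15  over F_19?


Check whether y^2 = x^3 + 17 x + 15 (mod 19) for (x, y) = (5, 4).
LHS: y^2 = 4^2 mod 19 = 16
RHS: x^3 + 17 x + 15 = 5^3 + 17*5 + 15 mod 19 = 16
LHS = RHS

Yes, on the curve


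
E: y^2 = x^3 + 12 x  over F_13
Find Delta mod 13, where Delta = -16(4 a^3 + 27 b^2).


4 a^3 + 27 b^2 = 4*12^3 + 27*0^2 = 6912 + 0 = 6912
Delta = -16 * (6912) = -110592
Delta mod 13 = 12

Delta = 12 (mod 13)


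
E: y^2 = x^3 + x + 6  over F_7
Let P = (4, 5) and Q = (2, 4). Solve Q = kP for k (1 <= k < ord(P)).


Enumerate multiples of P until we hit Q = (2, 4):
  1P = (4, 5)
  2P = (6, 2)
  3P = (1, 1)
  4P = (3, 1)
  5P = (2, 3)
  6P = (2, 4)
Match found at i = 6.

k = 6


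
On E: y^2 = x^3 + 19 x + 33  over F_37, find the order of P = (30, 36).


Compute successive multiples of P until we hit O:
  1P = (30, 36)
  2P = (21, 31)
  3P = (16, 17)
  4P = (7, 19)
  5P = (33, 2)
  6P = (12, 19)
  7P = (4, 5)
  8P = (14, 3)
  ... (continuing to 41P)
  41P = O

ord(P) = 41


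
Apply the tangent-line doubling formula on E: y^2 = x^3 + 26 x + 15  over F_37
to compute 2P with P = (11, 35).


Doubling: s = (3 x1^2 + a) / (2 y1)
s = (3*11^2 + 26) / (2*35) mod 37 = 23
x3 = s^2 - 2 x1 mod 37 = 23^2 - 2*11 = 26
y3 = s (x1 - x3) - y1 mod 37 = 23 * (11 - 26) - 35 = 27

2P = (26, 27)


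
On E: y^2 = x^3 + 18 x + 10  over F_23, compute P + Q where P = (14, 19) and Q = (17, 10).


P != Q, so use the chord formula.
s = (y2 - y1) / (x2 - x1) = (14) / (3) mod 23 = 20
x3 = s^2 - x1 - x2 mod 23 = 20^2 - 14 - 17 = 1
y3 = s (x1 - x3) - y1 mod 23 = 20 * (14 - 1) - 19 = 11

P + Q = (1, 11)


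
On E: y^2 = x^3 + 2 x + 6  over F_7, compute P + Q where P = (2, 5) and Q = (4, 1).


P != Q, so use the chord formula.
s = (y2 - y1) / (x2 - x1) = (3) / (2) mod 7 = 5
x3 = s^2 - x1 - x2 mod 7 = 5^2 - 2 - 4 = 5
y3 = s (x1 - x3) - y1 mod 7 = 5 * (2 - 5) - 5 = 1

P + Q = (5, 1)


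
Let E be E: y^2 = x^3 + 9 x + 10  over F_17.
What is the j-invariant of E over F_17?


Delta = -16(4 a^3 + 27 b^2) mod 17 = 6
-1728 * (4 a)^3 = -1728 * (4*9)^3 mod 17 = 14
j = 14 * 6^(-1) mod 17 = 8

j = 8 (mod 17)


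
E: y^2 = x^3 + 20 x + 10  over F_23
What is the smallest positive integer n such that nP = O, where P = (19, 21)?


Compute successive multiples of P until we hit O:
  1P = (19, 21)
  2P = (21, 13)
  3P = (22, 14)
  4P = (13, 11)
  5P = (4, 4)
  6P = (2, 9)
  7P = (6, 22)
  8P = (1, 13)
  ... (continuing to 18P)
  18P = O

ord(P) = 18


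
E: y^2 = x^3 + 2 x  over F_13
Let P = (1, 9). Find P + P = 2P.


Doubling: s = (3 x1^2 + a) / (2 y1)
s = (3*1^2 + 2) / (2*9) mod 13 = 1
x3 = s^2 - 2 x1 mod 13 = 1^2 - 2*1 = 12
y3 = s (x1 - x3) - y1 mod 13 = 1 * (1 - 12) - 9 = 6

2P = (12, 6)


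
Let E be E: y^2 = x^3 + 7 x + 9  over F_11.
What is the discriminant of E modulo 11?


4 a^3 + 27 b^2 = 4*7^3 + 27*9^2 = 1372 + 2187 = 3559
Delta = -16 * (3559) = -56944
Delta mod 11 = 3

Delta = 3 (mod 11)


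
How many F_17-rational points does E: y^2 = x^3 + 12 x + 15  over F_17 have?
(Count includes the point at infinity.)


For each x in F_17, count y with y^2 = x^3 + 12 x + 15 mod 17:
  x = 0: RHS = 15, y in [7, 10]  -> 2 point(s)
  x = 2: RHS = 13, y in [8, 9]  -> 2 point(s)
  x = 4: RHS = 8, y in [5, 12]  -> 2 point(s)
  x = 5: RHS = 13, y in [8, 9]  -> 2 point(s)
  x = 7: RHS = 0, y in [0]  -> 1 point(s)
  x = 9: RHS = 2, y in [6, 11]  -> 2 point(s)
  x = 10: RHS = 13, y in [8, 9]  -> 2 point(s)
  x = 11: RHS = 16, y in [4, 13]  -> 2 point(s)
  x = 12: RHS = 0, y in [0]  -> 1 point(s)
  x = 15: RHS = 0, y in [0]  -> 1 point(s)
  x = 16: RHS = 2, y in [6, 11]  -> 2 point(s)
Affine points: 19. Add the point at infinity: total = 20.

#E(F_17) = 20


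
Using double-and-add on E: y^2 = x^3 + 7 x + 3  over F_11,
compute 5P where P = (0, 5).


k = 5 = 101_2 (binary, LSB first: 101)
Double-and-add from P = (0, 5):
  bit 0 = 1: acc = O + (0, 5) = (0, 5)
  bit 1 = 0: acc unchanged = (0, 5)
  bit 2 = 1: acc = (0, 5) + (2, 6) = (1, 0)

5P = (1, 0)


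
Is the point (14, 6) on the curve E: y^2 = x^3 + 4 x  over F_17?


Check whether y^2 = x^3 + 4 x + 0 (mod 17) for (x, y) = (14, 6).
LHS: y^2 = 6^2 mod 17 = 2
RHS: x^3 + 4 x + 0 = 14^3 + 4*14 + 0 mod 17 = 12
LHS != RHS

No, not on the curve


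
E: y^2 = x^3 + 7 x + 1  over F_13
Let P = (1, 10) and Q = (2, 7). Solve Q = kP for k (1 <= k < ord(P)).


Enumerate multiples of P until we hit Q = (2, 7):
  1P = (1, 10)
  2P = (8, 6)
  3P = (3, 6)
  4P = (0, 1)
  5P = (2, 7)
Match found at i = 5.

k = 5


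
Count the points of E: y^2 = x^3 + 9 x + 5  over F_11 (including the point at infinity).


For each x in F_11, count y with y^2 = x^3 + 9 x + 5 mod 11:
  x = 0: RHS = 5, y in [4, 7]  -> 2 point(s)
  x = 1: RHS = 4, y in [2, 9]  -> 2 point(s)
  x = 2: RHS = 9, y in [3, 8]  -> 2 point(s)
  x = 3: RHS = 4, y in [2, 9]  -> 2 point(s)
  x = 6: RHS = 0, y in [0]  -> 1 point(s)
  x = 7: RHS = 4, y in [2, 9]  -> 2 point(s)
  x = 9: RHS = 1, y in [1, 10]  -> 2 point(s)
Affine points: 13. Add the point at infinity: total = 14.

#E(F_11) = 14


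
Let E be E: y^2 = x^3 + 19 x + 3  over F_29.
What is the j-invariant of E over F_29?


Delta = -16(4 a^3 + 27 b^2) mod 29 = 24
-1728 * (4 a)^3 = -1728 * (4*19)^3 mod 29 = 7
j = 7 * 24^(-1) mod 29 = 16

j = 16 (mod 29)


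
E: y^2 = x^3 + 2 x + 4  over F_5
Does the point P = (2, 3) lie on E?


Check whether y^2 = x^3 + 2 x + 4 (mod 5) for (x, y) = (2, 3).
LHS: y^2 = 3^2 mod 5 = 4
RHS: x^3 + 2 x + 4 = 2^3 + 2*2 + 4 mod 5 = 1
LHS != RHS

No, not on the curve


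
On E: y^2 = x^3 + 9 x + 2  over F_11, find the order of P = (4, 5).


Compute successive multiples of P until we hit O:
  1P = (4, 5)
  2P = (7, 1)
  3P = (3, 1)
  4P = (9, 8)
  5P = (1, 10)
  6P = (10, 5)
  7P = (8, 6)
  8P = (8, 5)
  ... (continuing to 15P)
  15P = O

ord(P) = 15


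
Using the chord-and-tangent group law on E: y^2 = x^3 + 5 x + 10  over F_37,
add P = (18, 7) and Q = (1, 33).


P != Q, so use the chord formula.
s = (y2 - y1) / (x2 - x1) = (26) / (20) mod 37 = 5
x3 = s^2 - x1 - x2 mod 37 = 5^2 - 18 - 1 = 6
y3 = s (x1 - x3) - y1 mod 37 = 5 * (18 - 6) - 7 = 16

P + Q = (6, 16)


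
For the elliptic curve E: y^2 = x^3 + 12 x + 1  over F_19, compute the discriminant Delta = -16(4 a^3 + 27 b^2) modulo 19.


4 a^3 + 27 b^2 = 4*12^3 + 27*1^2 = 6912 + 27 = 6939
Delta = -16 * (6939) = -111024
Delta mod 19 = 12

Delta = 12 (mod 19)


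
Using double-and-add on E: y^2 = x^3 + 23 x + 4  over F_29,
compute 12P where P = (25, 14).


k = 12 = 1100_2 (binary, LSB first: 0011)
Double-and-add from P = (25, 14):
  bit 0 = 0: acc unchanged = O
  bit 1 = 0: acc unchanged = O
  bit 2 = 1: acc = O + (22, 14) = (22, 14)
  bit 3 = 1: acc = (22, 14) + (1, 12) = (26, 16)

12P = (26, 16)


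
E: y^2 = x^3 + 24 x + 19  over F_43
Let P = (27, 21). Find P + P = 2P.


Doubling: s = (3 x1^2 + a) / (2 y1)
s = (3*27^2 + 24) / (2*21) mod 43 = 25
x3 = s^2 - 2 x1 mod 43 = 25^2 - 2*27 = 12
y3 = s (x1 - x3) - y1 mod 43 = 25 * (27 - 12) - 21 = 10

2P = (12, 10)


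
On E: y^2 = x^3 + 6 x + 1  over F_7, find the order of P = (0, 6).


Compute successive multiples of P until we hit O:
  1P = (0, 6)
  2P = (2, 0)
  3P = (0, 1)
  4P = O

ord(P) = 4


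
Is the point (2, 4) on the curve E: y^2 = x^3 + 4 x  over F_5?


Check whether y^2 = x^3 + 4 x + 0 (mod 5) for (x, y) = (2, 4).
LHS: y^2 = 4^2 mod 5 = 1
RHS: x^3 + 4 x + 0 = 2^3 + 4*2 + 0 mod 5 = 1
LHS = RHS

Yes, on the curve


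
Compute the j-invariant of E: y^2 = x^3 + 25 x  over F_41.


Delta = -16(4 a^3 + 27 b^2) mod 41 = 31
-1728 * (4 a)^3 = -1728 * (4*25)^3 mod 41 = 22
j = 22 * 31^(-1) mod 41 = 6

j = 6 (mod 41)


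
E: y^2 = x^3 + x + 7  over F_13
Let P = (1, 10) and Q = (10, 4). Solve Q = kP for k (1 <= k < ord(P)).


Enumerate multiples of P until we hit Q = (10, 4):
  1P = (1, 10)
  2P = (10, 9)
  3P = (11, 7)
  4P = (2, 2)
  5P = (9, 2)
  6P = (4, 6)
  7P = (4, 7)
  8P = (9, 11)
  9P = (2, 11)
  10P = (11, 6)
  11P = (10, 4)
Match found at i = 11.

k = 11


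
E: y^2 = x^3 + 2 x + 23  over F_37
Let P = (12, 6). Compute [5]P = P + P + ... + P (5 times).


k = 5 = 101_2 (binary, LSB first: 101)
Double-and-add from P = (12, 6):
  bit 0 = 1: acc = O + (12, 6) = (12, 6)
  bit 1 = 0: acc unchanged = (12, 6)
  bit 2 = 1: acc = (12, 6) + (8, 25) = (28, 33)

5P = (28, 33)


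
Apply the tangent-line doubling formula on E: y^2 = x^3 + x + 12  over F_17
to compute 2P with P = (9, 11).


Doubling: s = (3 x1^2 + a) / (2 y1)
s = (3*9^2 + 1) / (2*11) mod 17 = 8
x3 = s^2 - 2 x1 mod 17 = 8^2 - 2*9 = 12
y3 = s (x1 - x3) - y1 mod 17 = 8 * (9 - 12) - 11 = 16

2P = (12, 16)


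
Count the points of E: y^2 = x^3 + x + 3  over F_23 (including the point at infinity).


For each x in F_23, count y with y^2 = x^3 + 1 x + 3 mod 23:
  x = 0: RHS = 3, y in [7, 16]  -> 2 point(s)
  x = 2: RHS = 13, y in [6, 17]  -> 2 point(s)
  x = 4: RHS = 2, y in [5, 18]  -> 2 point(s)
  x = 5: RHS = 18, y in [8, 15]  -> 2 point(s)
  x = 6: RHS = 18, y in [8, 15]  -> 2 point(s)
  x = 7: RHS = 8, y in [10, 13]  -> 2 point(s)
  x = 10: RHS = 1, y in [1, 22]  -> 2 point(s)
  x = 12: RHS = 18, y in [8, 15]  -> 2 point(s)
  x = 14: RHS = 1, y in [1, 22]  -> 2 point(s)
  x = 15: RHS = 12, y in [9, 14]  -> 2 point(s)
  x = 19: RHS = 4, y in [2, 21]  -> 2 point(s)
  x = 21: RHS = 16, y in [4, 19]  -> 2 point(s)
  x = 22: RHS = 1, y in [1, 22]  -> 2 point(s)
Affine points: 26. Add the point at infinity: total = 27.

#E(F_23) = 27


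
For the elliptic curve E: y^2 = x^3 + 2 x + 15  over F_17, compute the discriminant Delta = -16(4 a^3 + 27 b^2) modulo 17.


4 a^3 + 27 b^2 = 4*2^3 + 27*15^2 = 32 + 6075 = 6107
Delta = -16 * (6107) = -97712
Delta mod 17 = 4

Delta = 4 (mod 17)


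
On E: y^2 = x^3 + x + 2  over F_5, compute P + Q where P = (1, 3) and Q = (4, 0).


P != Q, so use the chord formula.
s = (y2 - y1) / (x2 - x1) = (2) / (3) mod 5 = 4
x3 = s^2 - x1 - x2 mod 5 = 4^2 - 1 - 4 = 1
y3 = s (x1 - x3) - y1 mod 5 = 4 * (1 - 1) - 3 = 2

P + Q = (1, 2)


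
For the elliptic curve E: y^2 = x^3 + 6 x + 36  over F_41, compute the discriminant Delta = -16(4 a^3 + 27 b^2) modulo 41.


4 a^3 + 27 b^2 = 4*6^3 + 27*36^2 = 864 + 34992 = 35856
Delta = -16 * (35856) = -573696
Delta mod 41 = 17

Delta = 17 (mod 41)


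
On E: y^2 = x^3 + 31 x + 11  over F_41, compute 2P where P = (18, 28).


Doubling: s = (3 x1^2 + a) / (2 y1)
s = (3*18^2 + 31) / (2*28) mod 41 = 4
x3 = s^2 - 2 x1 mod 41 = 4^2 - 2*18 = 21
y3 = s (x1 - x3) - y1 mod 41 = 4 * (18 - 21) - 28 = 1

2P = (21, 1)


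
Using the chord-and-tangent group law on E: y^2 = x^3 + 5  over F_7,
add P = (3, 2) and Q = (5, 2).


P != Q, so use the chord formula.
s = (y2 - y1) / (x2 - x1) = (0) / (2) mod 7 = 0
x3 = s^2 - x1 - x2 mod 7 = 0^2 - 3 - 5 = 6
y3 = s (x1 - x3) - y1 mod 7 = 0 * (3 - 6) - 2 = 5

P + Q = (6, 5)


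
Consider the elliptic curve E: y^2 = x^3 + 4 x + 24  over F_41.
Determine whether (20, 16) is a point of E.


Check whether y^2 = x^3 + 4 x + 24 (mod 41) for (x, y) = (20, 16).
LHS: y^2 = 16^2 mod 41 = 10
RHS: x^3 + 4 x + 24 = 20^3 + 4*20 + 24 mod 41 = 27
LHS != RHS

No, not on the curve


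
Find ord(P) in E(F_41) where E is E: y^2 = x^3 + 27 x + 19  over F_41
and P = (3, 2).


Compute successive multiples of P until we hit O:
  1P = (3, 2)
  2P = (2, 32)
  3P = (34, 26)
  4P = (36, 28)
  5P = (10, 31)
  6P = (5, 19)
  7P = (13, 36)
  8P = (30, 21)
  ... (continuing to 47P)
  47P = O

ord(P) = 47


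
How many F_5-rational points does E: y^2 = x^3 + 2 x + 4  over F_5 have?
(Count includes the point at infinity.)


For each x in F_5, count y with y^2 = x^3 + 2 x + 4 mod 5:
  x = 0: RHS = 4, y in [2, 3]  -> 2 point(s)
  x = 2: RHS = 1, y in [1, 4]  -> 2 point(s)
  x = 4: RHS = 1, y in [1, 4]  -> 2 point(s)
Affine points: 6. Add the point at infinity: total = 7.

#E(F_5) = 7


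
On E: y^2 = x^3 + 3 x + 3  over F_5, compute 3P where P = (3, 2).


k = 3 = 11_2 (binary, LSB first: 11)
Double-and-add from P = (3, 2):
  bit 0 = 1: acc = O + (3, 2) = (3, 2)
  bit 1 = 1: acc = (3, 2) + (4, 3) = (4, 2)

3P = (4, 2)


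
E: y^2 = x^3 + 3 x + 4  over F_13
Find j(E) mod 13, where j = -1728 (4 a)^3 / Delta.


Delta = -16(4 a^3 + 27 b^2) mod 13 = 5
-1728 * (4 a)^3 = -1728 * (4*3)^3 mod 13 = 12
j = 12 * 5^(-1) mod 13 = 5

j = 5 (mod 13)


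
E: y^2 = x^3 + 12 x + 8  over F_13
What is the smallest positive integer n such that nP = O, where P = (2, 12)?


Compute successive multiples of P until we hit O:
  1P = (2, 12)
  2P = (10, 6)
  3P = (4, 9)
  4P = (6, 7)
  5P = (9, 0)
  6P = (6, 6)
  7P = (4, 4)
  8P = (10, 7)
  ... (continuing to 10P)
  10P = O

ord(P) = 10


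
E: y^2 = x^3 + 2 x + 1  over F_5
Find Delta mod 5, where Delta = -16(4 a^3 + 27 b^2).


4 a^3 + 27 b^2 = 4*2^3 + 27*1^2 = 32 + 27 = 59
Delta = -16 * (59) = -944
Delta mod 5 = 1

Delta = 1 (mod 5)


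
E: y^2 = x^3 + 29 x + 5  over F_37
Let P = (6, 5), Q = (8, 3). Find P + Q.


P != Q, so use the chord formula.
s = (y2 - y1) / (x2 - x1) = (35) / (2) mod 37 = 36
x3 = s^2 - x1 - x2 mod 37 = 36^2 - 6 - 8 = 24
y3 = s (x1 - x3) - y1 mod 37 = 36 * (6 - 24) - 5 = 13

P + Q = (24, 13)


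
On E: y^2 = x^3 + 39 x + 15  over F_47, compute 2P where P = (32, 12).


Doubling: s = (3 x1^2 + a) / (2 y1)
s = (3*32^2 + 39) / (2*12) mod 47 = 18
x3 = s^2 - 2 x1 mod 47 = 18^2 - 2*32 = 25
y3 = s (x1 - x3) - y1 mod 47 = 18 * (32 - 25) - 12 = 20

2P = (25, 20)


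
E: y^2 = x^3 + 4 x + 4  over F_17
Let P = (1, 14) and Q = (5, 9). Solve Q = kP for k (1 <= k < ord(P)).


Enumerate multiples of P until we hit Q = (5, 9):
  1P = (1, 14)
  2P = (14, 4)
  3P = (4, 4)
  4P = (8, 15)
  5P = (16, 13)
  6P = (13, 14)
  7P = (3, 3)
  8P = (5, 8)
  9P = (9, 15)
  10P = (11, 6)
  11P = (7, 1)
  12P = (0, 15)
  13P = (0, 2)
  14P = (7, 16)
  15P = (11, 11)
  16P = (9, 2)
  17P = (5, 9)
Match found at i = 17.

k = 17


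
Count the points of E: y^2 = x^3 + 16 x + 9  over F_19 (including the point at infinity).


For each x in F_19, count y with y^2 = x^3 + 16 x + 9 mod 19:
  x = 0: RHS = 9, y in [3, 16]  -> 2 point(s)
  x = 1: RHS = 7, y in [8, 11]  -> 2 point(s)
  x = 2: RHS = 11, y in [7, 12]  -> 2 point(s)
  x = 4: RHS = 4, y in [2, 17]  -> 2 point(s)
  x = 5: RHS = 5, y in [9, 10]  -> 2 point(s)
  x = 6: RHS = 17, y in [6, 13]  -> 2 point(s)
  x = 13: RHS = 1, y in [1, 18]  -> 2 point(s)
  x = 17: RHS = 7, y in [8, 11]  -> 2 point(s)
  x = 18: RHS = 11, y in [7, 12]  -> 2 point(s)
Affine points: 18. Add the point at infinity: total = 19.

#E(F_19) = 19


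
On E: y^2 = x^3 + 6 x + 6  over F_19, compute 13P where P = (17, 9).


k = 13 = 1101_2 (binary, LSB first: 1011)
Double-and-add from P = (17, 9):
  bit 0 = 1: acc = O + (17, 9) = (17, 9)
  bit 1 = 0: acc unchanged = (17, 9)
  bit 2 = 1: acc = (17, 9) + (6, 12) = (0, 14)
  bit 3 = 1: acc = (0, 14) + (7, 7) = (13, 18)

13P = (13, 18)


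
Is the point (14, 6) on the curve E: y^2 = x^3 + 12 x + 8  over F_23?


Check whether y^2 = x^3 + 12 x + 8 (mod 23) for (x, y) = (14, 6).
LHS: y^2 = 6^2 mod 23 = 13
RHS: x^3 + 12 x + 8 = 14^3 + 12*14 + 8 mod 23 = 22
LHS != RHS

No, not on the curve


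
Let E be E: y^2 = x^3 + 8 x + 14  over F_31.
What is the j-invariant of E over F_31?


Delta = -16(4 a^3 + 27 b^2) mod 31 = 19
-1728 * (4 a)^3 = -1728 * (4*8)^3 mod 31 = 8
j = 8 * 19^(-1) mod 31 = 20

j = 20 (mod 31)


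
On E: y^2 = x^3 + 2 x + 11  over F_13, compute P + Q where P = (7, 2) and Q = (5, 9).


P != Q, so use the chord formula.
s = (y2 - y1) / (x2 - x1) = (7) / (11) mod 13 = 3
x3 = s^2 - x1 - x2 mod 13 = 3^2 - 7 - 5 = 10
y3 = s (x1 - x3) - y1 mod 13 = 3 * (7 - 10) - 2 = 2

P + Q = (10, 2)


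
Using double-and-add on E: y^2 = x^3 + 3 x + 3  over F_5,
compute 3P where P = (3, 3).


k = 3 = 11_2 (binary, LSB first: 11)
Double-and-add from P = (3, 3):
  bit 0 = 1: acc = O + (3, 3) = (3, 3)
  bit 1 = 1: acc = (3, 3) + (4, 2) = (4, 3)

3P = (4, 3)


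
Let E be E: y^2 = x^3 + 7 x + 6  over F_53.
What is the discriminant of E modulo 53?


4 a^3 + 27 b^2 = 4*7^3 + 27*6^2 = 1372 + 972 = 2344
Delta = -16 * (2344) = -37504
Delta mod 53 = 20

Delta = 20 (mod 53)


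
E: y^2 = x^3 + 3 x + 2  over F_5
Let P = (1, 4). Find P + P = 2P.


Doubling: s = (3 x1^2 + a) / (2 y1)
s = (3*1^2 + 3) / (2*4) mod 5 = 2
x3 = s^2 - 2 x1 mod 5 = 2^2 - 2*1 = 2
y3 = s (x1 - x3) - y1 mod 5 = 2 * (1 - 2) - 4 = 4

2P = (2, 4)


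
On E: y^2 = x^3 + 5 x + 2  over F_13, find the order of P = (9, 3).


Compute successive multiples of P until we hit O:
  1P = (9, 3)
  2P = (12, 3)
  3P = (5, 10)
  4P = (11, 7)
  5P = (10, 8)
  6P = (6, 12)
  7P = (7, 4)
  8P = (7, 9)
  ... (continuing to 15P)
  15P = O

ord(P) = 15


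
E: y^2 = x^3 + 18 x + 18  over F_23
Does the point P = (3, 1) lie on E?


Check whether y^2 = x^3 + 18 x + 18 (mod 23) for (x, y) = (3, 1).
LHS: y^2 = 1^2 mod 23 = 1
RHS: x^3 + 18 x + 18 = 3^3 + 18*3 + 18 mod 23 = 7
LHS != RHS

No, not on the curve


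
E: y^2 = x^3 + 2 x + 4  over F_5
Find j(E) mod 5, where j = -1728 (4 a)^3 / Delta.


Delta = -16(4 a^3 + 27 b^2) mod 5 = 1
-1728 * (4 a)^3 = -1728 * (4*2)^3 mod 5 = 4
j = 4 * 1^(-1) mod 5 = 4

j = 4 (mod 5)


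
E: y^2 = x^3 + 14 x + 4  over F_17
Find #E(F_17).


For each x in F_17, count y with y^2 = x^3 + 14 x + 4 mod 17:
  x = 0: RHS = 4, y in [2, 15]  -> 2 point(s)
  x = 1: RHS = 2, y in [6, 11]  -> 2 point(s)
  x = 6: RHS = 15, y in [7, 10]  -> 2 point(s)
  x = 8: RHS = 16, y in [4, 13]  -> 2 point(s)
  x = 9: RHS = 9, y in [3, 14]  -> 2 point(s)
  x = 12: RHS = 13, y in [8, 9]  -> 2 point(s)
  x = 15: RHS = 2, y in [6, 11]  -> 2 point(s)
Affine points: 14. Add the point at infinity: total = 15.

#E(F_17) = 15


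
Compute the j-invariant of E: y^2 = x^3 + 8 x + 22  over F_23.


Delta = -16(4 a^3 + 27 b^2) mod 23 = 12
-1728 * (4 a)^3 = -1728 * (4*8)^3 mod 23 = 21
j = 21 * 12^(-1) mod 23 = 19

j = 19 (mod 23)


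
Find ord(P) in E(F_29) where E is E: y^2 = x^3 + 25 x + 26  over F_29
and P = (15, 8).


Compute successive multiples of P until we hit O:
  1P = (15, 8)
  2P = (19, 20)
  3P = (4, 25)
  4P = (4, 4)
  5P = (19, 9)
  6P = (15, 21)
  7P = O

ord(P) = 7


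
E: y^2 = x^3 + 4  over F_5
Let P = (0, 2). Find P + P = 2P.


Doubling: s = (3 x1^2 + a) / (2 y1)
s = (3*0^2 + 0) / (2*2) mod 5 = 0
x3 = s^2 - 2 x1 mod 5 = 0^2 - 2*0 = 0
y3 = s (x1 - x3) - y1 mod 5 = 0 * (0 - 0) - 2 = 3

2P = (0, 3)


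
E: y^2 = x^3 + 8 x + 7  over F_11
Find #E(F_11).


For each x in F_11, count y with y^2 = x^3 + 8 x + 7 mod 11:
  x = 1: RHS = 5, y in [4, 7]  -> 2 point(s)
  x = 2: RHS = 9, y in [3, 8]  -> 2 point(s)
  x = 3: RHS = 3, y in [5, 6]  -> 2 point(s)
  x = 4: RHS = 4, y in [2, 9]  -> 2 point(s)
  x = 8: RHS = 0, y in [0]  -> 1 point(s)
  x = 9: RHS = 5, y in [4, 7]  -> 2 point(s)
  x = 10: RHS = 9, y in [3, 8]  -> 2 point(s)
Affine points: 13. Add the point at infinity: total = 14.

#E(F_11) = 14


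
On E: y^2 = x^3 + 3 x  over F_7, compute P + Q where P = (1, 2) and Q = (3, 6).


P != Q, so use the chord formula.
s = (y2 - y1) / (x2 - x1) = (4) / (2) mod 7 = 2
x3 = s^2 - x1 - x2 mod 7 = 2^2 - 1 - 3 = 0
y3 = s (x1 - x3) - y1 mod 7 = 2 * (1 - 0) - 2 = 0

P + Q = (0, 0)


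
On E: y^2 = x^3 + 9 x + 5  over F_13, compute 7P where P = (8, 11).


k = 7 = 111_2 (binary, LSB first: 111)
Double-and-add from P = (8, 11):
  bit 0 = 1: acc = O + (8, 11) = (8, 11)
  bit 1 = 1: acc = (8, 11) + (9, 10) = (10, 4)
  bit 2 = 1: acc = (10, 4) + (4, 1) = (9, 3)

7P = (9, 3)


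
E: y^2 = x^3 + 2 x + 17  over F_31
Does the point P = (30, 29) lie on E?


Check whether y^2 = x^3 + 2 x + 17 (mod 31) for (x, y) = (30, 29).
LHS: y^2 = 29^2 mod 31 = 4
RHS: x^3 + 2 x + 17 = 30^3 + 2*30 + 17 mod 31 = 14
LHS != RHS

No, not on the curve


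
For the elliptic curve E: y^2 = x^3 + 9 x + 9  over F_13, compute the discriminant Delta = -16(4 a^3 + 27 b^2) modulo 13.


4 a^3 + 27 b^2 = 4*9^3 + 27*9^2 = 2916 + 2187 = 5103
Delta = -16 * (5103) = -81648
Delta mod 13 = 5

Delta = 5 (mod 13)


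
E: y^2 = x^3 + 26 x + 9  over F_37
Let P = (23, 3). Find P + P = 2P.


Doubling: s = (3 x1^2 + a) / (2 y1)
s = (3*23^2 + 26) / (2*3) mod 37 = 16
x3 = s^2 - 2 x1 mod 37 = 16^2 - 2*23 = 25
y3 = s (x1 - x3) - y1 mod 37 = 16 * (23 - 25) - 3 = 2

2P = (25, 2)


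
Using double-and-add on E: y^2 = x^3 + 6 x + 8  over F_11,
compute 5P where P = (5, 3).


k = 5 = 101_2 (binary, LSB first: 101)
Double-and-add from P = (5, 3):
  bit 0 = 1: acc = O + (5, 3) = (5, 3)
  bit 1 = 0: acc unchanged = (5, 3)
  bit 2 = 1: acc = (5, 3) + (3, 3) = (3, 8)

5P = (3, 8)


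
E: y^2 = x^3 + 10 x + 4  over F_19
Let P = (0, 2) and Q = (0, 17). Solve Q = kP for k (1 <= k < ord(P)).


Enumerate multiples of P until we hit Q = (0, 17):
  1P = (0, 2)
  2P = (11, 18)
  3P = (12, 3)
  4P = (14, 0)
  5P = (12, 16)
  6P = (11, 1)
  7P = (0, 17)
Match found at i = 7.

k = 7


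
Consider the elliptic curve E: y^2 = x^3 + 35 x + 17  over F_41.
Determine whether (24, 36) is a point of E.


Check whether y^2 = x^3 + 35 x + 17 (mod 41) for (x, y) = (24, 36).
LHS: y^2 = 36^2 mod 41 = 25
RHS: x^3 + 35 x + 17 = 24^3 + 35*24 + 17 mod 41 = 3
LHS != RHS

No, not on the curve


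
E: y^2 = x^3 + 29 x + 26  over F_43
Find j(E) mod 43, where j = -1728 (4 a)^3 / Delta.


Delta = -16(4 a^3 + 27 b^2) mod 43 = 28
-1728 * (4 a)^3 = -1728 * (4*29)^3 mod 43 = 32
j = 32 * 28^(-1) mod 43 = 38

j = 38 (mod 43)


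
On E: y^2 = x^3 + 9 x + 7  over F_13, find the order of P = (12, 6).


Compute successive multiples of P until we hit O:
  1P = (12, 6)
  2P = (3, 3)
  3P = (1, 2)
  4P = (4, 4)
  5P = (6, 2)
  6P = (7, 6)
  7P = (7, 7)
  8P = (6, 11)
  ... (continuing to 13P)
  13P = O

ord(P) = 13


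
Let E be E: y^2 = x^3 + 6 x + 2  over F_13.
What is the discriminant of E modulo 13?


4 a^3 + 27 b^2 = 4*6^3 + 27*2^2 = 864 + 108 = 972
Delta = -16 * (972) = -15552
Delta mod 13 = 9

Delta = 9 (mod 13)


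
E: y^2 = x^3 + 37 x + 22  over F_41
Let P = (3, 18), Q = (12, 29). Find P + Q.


P != Q, so use the chord formula.
s = (y2 - y1) / (x2 - x1) = (11) / (9) mod 41 = 24
x3 = s^2 - x1 - x2 mod 41 = 24^2 - 3 - 12 = 28
y3 = s (x1 - x3) - y1 mod 41 = 24 * (3 - 28) - 18 = 38

P + Q = (28, 38)


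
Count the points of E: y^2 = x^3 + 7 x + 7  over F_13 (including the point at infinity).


For each x in F_13, count y with y^2 = x^3 + 7 x + 7 mod 13:
  x = 2: RHS = 3, y in [4, 9]  -> 2 point(s)
  x = 3: RHS = 3, y in [4, 9]  -> 2 point(s)
  x = 7: RHS = 9, y in [3, 10]  -> 2 point(s)
  x = 8: RHS = 3, y in [4, 9]  -> 2 point(s)
  x = 12: RHS = 12, y in [5, 8]  -> 2 point(s)
Affine points: 10. Add the point at infinity: total = 11.

#E(F_13) = 11


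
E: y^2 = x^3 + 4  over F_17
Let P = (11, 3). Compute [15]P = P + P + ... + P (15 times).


k = 15 = 1111_2 (binary, LSB first: 1111)
Double-and-add from P = (11, 3):
  bit 0 = 1: acc = O + (11, 3) = (11, 3)
  bit 1 = 1: acc = (11, 3) + (13, 12) = (9, 6)
  bit 2 = 1: acc = (9, 6) + (12, 7) = (15, 9)
  bit 3 = 1: acc = (15, 9) + (6, 13) = (9, 11)

15P = (9, 11)


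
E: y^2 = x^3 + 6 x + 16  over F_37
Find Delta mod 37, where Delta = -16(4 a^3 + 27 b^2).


4 a^3 + 27 b^2 = 4*6^3 + 27*16^2 = 864 + 6912 = 7776
Delta = -16 * (7776) = -124416
Delta mod 37 = 15

Delta = 15 (mod 37)


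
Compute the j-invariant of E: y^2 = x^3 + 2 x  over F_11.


Delta = -16(4 a^3 + 27 b^2) mod 11 = 5
-1728 * (4 a)^3 = -1728 * (4*2)^3 mod 11 = 5
j = 5 * 5^(-1) mod 11 = 1

j = 1 (mod 11)


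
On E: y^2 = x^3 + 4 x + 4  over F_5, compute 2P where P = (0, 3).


Doubling: s = (3 x1^2 + a) / (2 y1)
s = (3*0^2 + 4) / (2*3) mod 5 = 4
x3 = s^2 - 2 x1 mod 5 = 4^2 - 2*0 = 1
y3 = s (x1 - x3) - y1 mod 5 = 4 * (0 - 1) - 3 = 3

2P = (1, 3)


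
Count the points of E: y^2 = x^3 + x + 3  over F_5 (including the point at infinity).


For each x in F_5, count y with y^2 = x^3 + 1 x + 3 mod 5:
  x = 1: RHS = 0, y in [0]  -> 1 point(s)
  x = 4: RHS = 1, y in [1, 4]  -> 2 point(s)
Affine points: 3. Add the point at infinity: total = 4.

#E(F_5) = 4


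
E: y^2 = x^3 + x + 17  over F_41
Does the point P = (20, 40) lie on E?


Check whether y^2 = x^3 + 1 x + 17 (mod 41) for (x, y) = (20, 40).
LHS: y^2 = 40^2 mod 41 = 1
RHS: x^3 + 1 x + 17 = 20^3 + 1*20 + 17 mod 41 = 1
LHS = RHS

Yes, on the curve


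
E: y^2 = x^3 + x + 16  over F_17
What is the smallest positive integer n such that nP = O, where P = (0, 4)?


Compute successive multiples of P until we hit O:
  1P = (0, 4)
  2P = (4, 4)
  3P = (13, 13)
  4P = (8, 14)
  5P = (1, 16)
  6P = (7, 14)
  7P = (11, 7)
  8P = (2, 14)
  ... (continuing to 18P)
  18P = O

ord(P) = 18


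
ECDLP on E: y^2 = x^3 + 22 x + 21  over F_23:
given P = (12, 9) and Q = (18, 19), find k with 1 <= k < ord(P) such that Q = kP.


Enumerate multiples of P until we hit Q = (18, 19):
  1P = (12, 9)
  2P = (17, 8)
  3P = (6, 22)
  4P = (18, 4)
  5P = (2, 21)
  6P = (4, 9)
  7P = (7, 14)
  8P = (5, 7)
  9P = (15, 0)
  10P = (5, 16)
  11P = (7, 9)
  12P = (4, 14)
  13P = (2, 2)
  14P = (18, 19)
Match found at i = 14.

k = 14


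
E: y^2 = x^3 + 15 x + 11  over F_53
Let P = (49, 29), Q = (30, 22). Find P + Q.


P != Q, so use the chord formula.
s = (y2 - y1) / (x2 - x1) = (46) / (34) mod 53 = 45
x3 = s^2 - x1 - x2 mod 53 = 45^2 - 49 - 30 = 38
y3 = s (x1 - x3) - y1 mod 53 = 45 * (49 - 38) - 29 = 42

P + Q = (38, 42)


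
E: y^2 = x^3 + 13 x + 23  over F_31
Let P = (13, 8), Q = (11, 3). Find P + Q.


P != Q, so use the chord formula.
s = (y2 - y1) / (x2 - x1) = (26) / (29) mod 31 = 18
x3 = s^2 - x1 - x2 mod 31 = 18^2 - 13 - 11 = 21
y3 = s (x1 - x3) - y1 mod 31 = 18 * (13 - 21) - 8 = 3

P + Q = (21, 3)


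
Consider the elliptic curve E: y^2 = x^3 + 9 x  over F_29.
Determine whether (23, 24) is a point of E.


Check whether y^2 = x^3 + 9 x + 0 (mod 29) for (x, y) = (23, 24).
LHS: y^2 = 24^2 mod 29 = 25
RHS: x^3 + 9 x + 0 = 23^3 + 9*23 + 0 mod 29 = 20
LHS != RHS

No, not on the curve


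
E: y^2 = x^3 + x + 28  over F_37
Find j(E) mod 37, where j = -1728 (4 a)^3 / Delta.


Delta = -16(4 a^3 + 27 b^2) mod 37 = 20
-1728 * (4 a)^3 = -1728 * (4*1)^3 mod 37 = 1
j = 1 * 20^(-1) mod 37 = 13

j = 13 (mod 37)


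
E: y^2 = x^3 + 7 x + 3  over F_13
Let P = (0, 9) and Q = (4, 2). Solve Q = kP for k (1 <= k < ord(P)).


Enumerate multiples of P until we hit Q = (4, 2):
  1P = (0, 9)
  2P = (3, 5)
  3P = (6, 12)
  4P = (4, 2)
Match found at i = 4.

k = 4
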